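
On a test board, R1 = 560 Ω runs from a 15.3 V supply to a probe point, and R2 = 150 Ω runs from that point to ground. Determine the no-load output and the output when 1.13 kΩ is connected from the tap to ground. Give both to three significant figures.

Unloaded: 3.23 V; loaded: 2.93 V

Open-circuit: V = 15.3 × 150/(560 + 150) = 3.23 V.
With the load, R2 becomes R2‖R_L = 132.4 Ω, so V = 15.3 × 132.4/692.4 = 2.93 V.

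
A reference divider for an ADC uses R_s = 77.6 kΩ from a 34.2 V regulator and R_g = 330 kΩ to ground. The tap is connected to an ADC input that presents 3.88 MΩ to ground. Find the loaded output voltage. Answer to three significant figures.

The load sits in parallel with R_g: R_g‖R_L = (330 × 3880) / (330 + 3880) = 304.1 kΩ.
V_out = 34.2 × 304.1 / (77.6 + 304.1) = 34.2 × 304.1/381.7 = 27.2 V.
(Unloaded it would have been 27.7 V.)

V_out ≈ 27.2 V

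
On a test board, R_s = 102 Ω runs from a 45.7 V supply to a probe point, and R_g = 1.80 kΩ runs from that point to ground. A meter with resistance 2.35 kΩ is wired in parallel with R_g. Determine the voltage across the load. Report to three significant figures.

The load sits in parallel with R_g: R_g‖R_L = (1800 × 2350) / (1800 + 2350) = 1019 Ω.
V_out = 45.7 × 1019 / (102 + 1019) = 45.7 × 1019/1121 = 41.5 V.

V_out ≈ 41.5 V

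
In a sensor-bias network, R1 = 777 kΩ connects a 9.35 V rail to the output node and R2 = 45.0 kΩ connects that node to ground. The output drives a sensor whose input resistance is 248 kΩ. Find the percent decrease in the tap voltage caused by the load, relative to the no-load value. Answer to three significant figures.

Unloaded V = 9.35 × 45.0/822.0 = 0.51186 V.
Loaded: R2‖R_L = 38.09 kΩ, giving V = 9.35 × 38.09/815.1 = 0.43692 V.
Drop = (0.51186 − 0.43692) / 0.51186 = 14.6 %.

14.6 %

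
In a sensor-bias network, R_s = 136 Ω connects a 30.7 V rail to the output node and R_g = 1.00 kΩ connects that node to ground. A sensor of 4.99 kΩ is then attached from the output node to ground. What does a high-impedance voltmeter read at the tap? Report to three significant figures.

V_out ≈ 26.4 V

The load sits in parallel with R_g: R_g‖R_L = (1000 × 4990) / (1000 + 4990) = 833.1 Ω.
V_out = 30.7 × 833.1 / (136 + 833.1) = 30.7 × 833.1/969.1 = 26.4 V.
(Unloaded it would have been 27.0 V.)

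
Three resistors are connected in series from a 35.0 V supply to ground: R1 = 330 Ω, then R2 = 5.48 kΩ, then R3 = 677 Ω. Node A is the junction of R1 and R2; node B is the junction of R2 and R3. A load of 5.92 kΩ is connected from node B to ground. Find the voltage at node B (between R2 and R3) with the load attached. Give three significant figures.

At node B, R3 is in parallel with the load: R3‖R_L = 607.5 Ω.
Below node A the resistance is R2 + (R3‖R_L) = 6088 Ω, so V_A = 35.0 × 6088/6418 = 33.20 V.
Then V_B = V_A × (R3‖R_L)/(R2 + R3‖R_L) = 33.20 × 607.5/6088 = 3.31 V.

V ≈ 3.31 V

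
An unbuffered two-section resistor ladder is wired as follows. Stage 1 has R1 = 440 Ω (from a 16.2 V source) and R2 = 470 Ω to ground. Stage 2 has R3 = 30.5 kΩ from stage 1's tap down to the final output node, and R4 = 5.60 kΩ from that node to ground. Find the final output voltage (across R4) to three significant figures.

Stage 2 presents R3+R4 = 36100 Ω as a load on stage 1's tap.
Stage 1's lower leg becomes R2‖(R3+R4) = 464.0 Ω, so V_mid = 16.2 × 464.0/904.0 = 8.315 V.
Stage 2 is itself unloaded: V_out = V_mid × R4/(R3+R4) = 8.315 × 5600/36100 = 1.29 V.

V_out ≈ 1.29 V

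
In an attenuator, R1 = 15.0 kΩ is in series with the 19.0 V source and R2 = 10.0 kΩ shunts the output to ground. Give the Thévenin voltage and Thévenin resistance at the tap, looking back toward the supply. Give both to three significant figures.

V_th is the open-circuit tap voltage: 19.0 × 10.0/(15.0 + 10.0) = 7.60 V.
With the supply zeroed, R1 and R2 appear in parallel from the tap: R_th = R1‖R2 = (15.0 × 10.0)/25.00 = 6.00 kΩ.

V_th = 7.60 V, R_th = 6.00 kΩ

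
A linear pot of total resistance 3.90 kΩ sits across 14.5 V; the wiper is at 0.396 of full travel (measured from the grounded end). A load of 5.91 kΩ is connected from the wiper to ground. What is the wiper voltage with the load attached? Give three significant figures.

V ≈ 4.96 V

The wiper splits the pot into (1−α)R = 2.356 kΩ above and αR = 1.544 kΩ below.
Lower section ‖ load = 1.224 kΩ.
V_wiper = 14.5 × 1.224/(2.356 + 1.224) = 4.96 V.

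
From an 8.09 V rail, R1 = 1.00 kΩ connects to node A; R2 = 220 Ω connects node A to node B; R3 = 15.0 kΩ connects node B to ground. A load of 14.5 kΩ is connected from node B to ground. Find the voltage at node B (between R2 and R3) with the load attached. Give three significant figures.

V ≈ 6.94 V

At node B, R3 is in parallel with the load: R3‖R_L = 7373 Ω.
Below node A the resistance is R2 + (R3‖R_L) = 7593 Ω, so V_A = 8.09 × 7593/8593 = 7.149 V.
Then V_B = V_A × (R3‖R_L)/(R2 + R3‖R_L) = 7.149 × 7373/7593 = 6.94 V.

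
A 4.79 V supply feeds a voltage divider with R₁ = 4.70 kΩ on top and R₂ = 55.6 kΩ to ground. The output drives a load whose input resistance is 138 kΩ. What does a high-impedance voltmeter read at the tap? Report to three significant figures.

The load sits in parallel with R₂: R₂‖R_L = (55.6 × 138) / (55.6 + 138) = 39.63 kΩ.
V_out = 4.79 × 39.63 / (4.70 + 39.63) = 4.79 × 39.63/44.33 = 4.28 V.

V_out ≈ 4.28 V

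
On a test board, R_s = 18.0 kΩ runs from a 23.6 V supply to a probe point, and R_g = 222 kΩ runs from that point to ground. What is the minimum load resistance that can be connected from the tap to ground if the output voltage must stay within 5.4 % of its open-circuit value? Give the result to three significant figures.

Output resistance R_th = R_s‖R_g = (18.0 × 222)/240.0 = 16.65 kΩ.
The fractional drop is R_th/(R_th + R_L); requiring this ≤ 0.0540 gives R_L ≥ R_th(1/0.0540 − 1) = 16.65 × 17.52 = 292 kΩ.

R_L(min) ≈ 292 kΩ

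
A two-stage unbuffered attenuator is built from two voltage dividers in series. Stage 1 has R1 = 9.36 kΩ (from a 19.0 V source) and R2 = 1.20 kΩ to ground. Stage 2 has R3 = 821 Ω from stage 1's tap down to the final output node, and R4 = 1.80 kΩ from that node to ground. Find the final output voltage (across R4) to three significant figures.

V_out ≈ 1.05 V

Stage 2 presents R3+R4 = 2621 Ω as a load on stage 1's tap.
Stage 1's lower leg becomes R2‖(R3+R4) = 823.1 Ω, so V_mid = 19.0 × 823.1/10180 = 1.536 V.
Stage 2 is itself unloaded: V_out = V_mid × R4/(R3+R4) = 1.536 × 1800/2621 = 1.05 V.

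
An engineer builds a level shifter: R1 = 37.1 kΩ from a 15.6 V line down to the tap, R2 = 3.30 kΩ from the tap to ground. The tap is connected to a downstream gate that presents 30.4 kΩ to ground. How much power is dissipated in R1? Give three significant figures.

Total resistance from the source is R1 + (R2‖R_L) = 40.08 kΩ, so I = 15.6/40.08 kΩ = 0.3893 mA.
P = I²·R1 = (0.3893 mA)² × 37.1 kΩ = 5.62 mW.

P ≈ 5.62 mW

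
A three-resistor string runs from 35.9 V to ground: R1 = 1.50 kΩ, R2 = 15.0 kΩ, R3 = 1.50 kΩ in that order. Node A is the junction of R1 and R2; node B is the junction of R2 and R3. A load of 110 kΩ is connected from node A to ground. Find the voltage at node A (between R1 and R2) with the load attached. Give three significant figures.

Below node A the series string R2+R3 = 16.50 kΩ sits in parallel with the 110 kΩ load: 14.35 kΩ.
V_A = 35.9 × 14.35/(1.50 + 14.35) = 32.5 V.

V ≈ 32.5 V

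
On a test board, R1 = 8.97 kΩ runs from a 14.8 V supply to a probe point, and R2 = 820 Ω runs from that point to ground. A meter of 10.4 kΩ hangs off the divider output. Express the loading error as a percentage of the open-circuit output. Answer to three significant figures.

The divider's output (Thévenin) resistance is R1‖R2 = 751.3 Ω.
Fractional drop under load = R_th/(R_th + R_L) = 751.3 / (751.3 + 10400) = 0.06737.
So the output falls by 6.74 %.

6.74 %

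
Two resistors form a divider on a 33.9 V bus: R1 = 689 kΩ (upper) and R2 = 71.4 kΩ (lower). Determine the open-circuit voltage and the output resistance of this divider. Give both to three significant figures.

V_th is the open-circuit tap voltage: 33.9 × 71.4/(689 + 71.4) = 3.18 V.
With the supply zeroed, R1 and R2 appear in parallel from the tap: R_th = R1‖R2 = (689 × 71.4)/760.4 = 64.7 kΩ.

V_th = 3.18 V, R_th = 64.7 kΩ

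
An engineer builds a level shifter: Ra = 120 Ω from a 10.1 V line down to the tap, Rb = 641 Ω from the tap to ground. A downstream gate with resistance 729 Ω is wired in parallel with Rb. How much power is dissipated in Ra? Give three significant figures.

Total resistance from the source is Ra + (Rb‖R_L) = 461.1 Ω, so I = 10.1/461.1 Ω = 21.90 mA.
P = I²·Ra = (21.90 mA)² × 120 Ω = 57.6 mW.

P ≈ 57.6 mW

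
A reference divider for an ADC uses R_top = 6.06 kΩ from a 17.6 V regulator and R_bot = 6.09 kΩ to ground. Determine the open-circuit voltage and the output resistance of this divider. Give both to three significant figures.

V_th is the open-circuit tap voltage: 17.6 × 6.09/(6.06 + 6.09) = 8.82 V.
With the supply zeroed, R_top and R_bot appear in parallel from the tap: R_th = R_top‖R_bot = (6.06 × 6.09)/12.15 = 3.04 kΩ.

V_th = 8.82 V, R_th = 3.04 kΩ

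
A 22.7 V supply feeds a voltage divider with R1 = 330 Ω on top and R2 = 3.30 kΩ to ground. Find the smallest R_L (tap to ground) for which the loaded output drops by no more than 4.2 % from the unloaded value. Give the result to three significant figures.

Output resistance R_th = R1‖R2 = (330 × 3300)/3630 = 300.0 Ω.
The fractional drop is R_th/(R_th + R_L); requiring this ≤ 0.0420 gives R_L ≥ R_th(1/0.0420 − 1) = 300.0 × 22.81 = 6.84 kΩ.

R_L(min) ≈ 6.84 kΩ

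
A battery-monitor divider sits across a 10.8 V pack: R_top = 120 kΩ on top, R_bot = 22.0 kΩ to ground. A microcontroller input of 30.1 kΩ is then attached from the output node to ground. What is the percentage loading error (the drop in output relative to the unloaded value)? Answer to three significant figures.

The divider's output (Thévenin) resistance is R_top‖R_bot = 18.59 kΩ.
Fractional drop under load = R_th/(R_th + R_L) = 18.59 / (18.59 + 30.1) = 0.3818.
So the output falls by 38.2 %.

38.2 %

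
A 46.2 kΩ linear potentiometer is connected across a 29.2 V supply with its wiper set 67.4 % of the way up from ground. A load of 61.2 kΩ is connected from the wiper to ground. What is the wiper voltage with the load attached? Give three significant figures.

The wiper splits the pot into (1−α)R = 15.06 kΩ above and αR = 31.14 kΩ below.
Lower section ‖ load = 20.64 kΩ.
V_wiper = 29.2 × 20.64/(15.06 + 20.64) = 16.9 V.

V ≈ 16.9 V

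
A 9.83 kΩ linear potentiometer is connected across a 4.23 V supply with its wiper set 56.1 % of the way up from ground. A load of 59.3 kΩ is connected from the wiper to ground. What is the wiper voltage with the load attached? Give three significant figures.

V ≈ 2.28 V

The wiper splits the pot into (1−α)R = 4.315 kΩ above and αR = 5.515 kΩ below.
Lower section ‖ load = 5.045 kΩ.
V_wiper = 4.23 × 5.045/(4.315 + 5.045) = 2.28 V.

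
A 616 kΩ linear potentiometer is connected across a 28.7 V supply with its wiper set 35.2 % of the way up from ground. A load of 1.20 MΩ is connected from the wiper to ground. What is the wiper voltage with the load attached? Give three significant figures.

The wiper splits the pot into (1−α)R = 399.2 kΩ above and αR = 216.8 kΩ below.
Lower section ‖ load = 183.6 kΩ.
V_wiper = 28.7 × 183.6/(399.2 + 183.6) = 9.04 V.

V ≈ 9.04 V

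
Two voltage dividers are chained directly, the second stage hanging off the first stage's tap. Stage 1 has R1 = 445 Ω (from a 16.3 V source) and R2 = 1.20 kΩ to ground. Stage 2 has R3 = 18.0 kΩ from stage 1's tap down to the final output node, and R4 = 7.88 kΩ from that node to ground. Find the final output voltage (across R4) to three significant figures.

Stage 2 presents R3+R4 = 25880 Ω as a load on stage 1's tap.
Stage 1's lower leg becomes R2‖(R3+R4) = 1147 Ω, so V_mid = 16.3 × 1147/1592 = 11.74 V.
Stage 2 is itself unloaded: V_out = V_mid × R4/(R3+R4) = 11.74 × 7880/25880 = 3.58 V.

V_out ≈ 3.58 V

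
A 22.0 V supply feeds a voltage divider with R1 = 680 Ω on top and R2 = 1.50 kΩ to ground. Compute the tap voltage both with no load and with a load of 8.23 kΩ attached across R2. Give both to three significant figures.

Open-circuit: V = 22.0 × 1500/(680 + 1500) = 15.1 V.
With the load, R2 becomes R2‖R_L = 1269 Ω, so V = 22.0 × 1269/1949 = 14.3 V.

Unloaded: 15.1 V; loaded: 14.3 V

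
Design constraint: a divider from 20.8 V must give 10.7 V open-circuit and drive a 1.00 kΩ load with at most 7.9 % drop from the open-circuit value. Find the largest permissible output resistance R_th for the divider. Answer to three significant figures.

Loading drop = R_th/(R_th + R_L) ≤ 0.0790, so R_th ≤ R_L · ε/(1−ε) = 1.00 kΩ × 0.0790/0.9210 = 85.8 Ω.

R_th ≤ 85.8 Ω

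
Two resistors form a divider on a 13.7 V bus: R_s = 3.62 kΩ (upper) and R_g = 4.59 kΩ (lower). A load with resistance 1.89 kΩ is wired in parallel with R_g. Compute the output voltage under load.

V_out ≈ 3.70 V

The load sits in parallel with R_g: R_g‖R_L = (4.59 × 1.89) / (4.59 + 1.89) = 1.339 kΩ.
V_out = 13.7 × 1.339 / (3.62 + 1.339) = 13.7 × 1.339/4.959 = 3.70 V.
(Unloaded it would have been 7.66 V.)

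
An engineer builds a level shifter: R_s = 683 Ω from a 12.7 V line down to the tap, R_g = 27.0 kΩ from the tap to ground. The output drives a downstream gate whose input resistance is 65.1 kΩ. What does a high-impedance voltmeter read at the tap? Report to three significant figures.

The load sits in parallel with R_g: R_g‖R_L = (27000 × 65100) / (27000 + 65100) = 19080 Ω.
V_out = 12.7 × 19080 / (683 + 19080) = 12.7 × 19080/19770 = 12.3 V.

V_out ≈ 12.3 V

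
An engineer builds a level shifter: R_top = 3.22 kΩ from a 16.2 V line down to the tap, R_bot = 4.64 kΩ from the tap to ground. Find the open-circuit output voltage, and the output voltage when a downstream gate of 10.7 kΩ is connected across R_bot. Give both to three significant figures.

Unloaded: 9.56 V; loaded: 8.12 V

Open-circuit: V = 16.2 × 4.64/(3.22 + 4.64) = 9.56 V.
With the load, R_bot becomes R_bot‖R_L = 3.237 kΩ, so V = 16.2 × 3.237/6.457 = 8.12 V.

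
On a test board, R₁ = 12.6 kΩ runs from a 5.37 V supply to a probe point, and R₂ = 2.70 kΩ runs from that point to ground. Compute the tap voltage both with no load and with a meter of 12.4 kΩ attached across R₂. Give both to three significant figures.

Unloaded: 0.948 V; loaded: 0.804 V

Open-circuit: V = 5.37 × 2.70/(12.6 + 2.70) = 0.948 V.
With the load, R₂ becomes R₂‖R_L = 2.217 kΩ, so V = 5.37 × 2.217/14.82 = 0.804 V.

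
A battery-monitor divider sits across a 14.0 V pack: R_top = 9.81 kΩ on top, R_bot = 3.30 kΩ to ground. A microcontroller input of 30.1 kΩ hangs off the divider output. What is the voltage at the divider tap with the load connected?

V_out ≈ 3.26 V

The load sits in parallel with R_bot: R_bot‖R_L = (3.30 × 30.1) / (3.30 + 30.1) = 2.974 kΩ.
V_out = 14.0 × 2.974 / (9.81 + 2.974) = 14.0 × 2.974/12.78 = 3.26 V.
(Unloaded it would have been 3.52 V.)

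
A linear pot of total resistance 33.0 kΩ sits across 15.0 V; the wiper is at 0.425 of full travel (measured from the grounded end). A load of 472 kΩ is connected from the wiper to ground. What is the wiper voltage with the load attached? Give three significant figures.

The wiper splits the pot into (1−α)R = 18.98 kΩ above and αR = 14.03 kΩ below.
Lower section ‖ load = 13.62 kΩ.
V_wiper = 15.0 × 13.62/(18.98 + 13.62) = 6.27 V.

V ≈ 6.27 V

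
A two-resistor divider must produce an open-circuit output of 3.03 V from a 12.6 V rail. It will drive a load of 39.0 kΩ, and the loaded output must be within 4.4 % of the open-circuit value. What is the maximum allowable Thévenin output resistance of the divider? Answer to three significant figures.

Loading drop = R_th/(R_th + R_L) ≤ 0.0440, so R_th ≤ R_L · ε/(1−ε) = 39.0 kΩ × 0.0440/0.9560 = 1.79 kΩ.

R_th ≤ 1.79 kΩ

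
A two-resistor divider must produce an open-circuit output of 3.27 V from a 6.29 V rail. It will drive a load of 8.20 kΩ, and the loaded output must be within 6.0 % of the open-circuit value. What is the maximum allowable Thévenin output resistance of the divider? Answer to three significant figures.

Loading drop = R_th/(R_th + R_L) ≤ 0.0600, so R_th ≤ R_L · ε/(1−ε) = 8.20 kΩ × 0.0600/0.9400 = 523 Ω.

R_th ≤ 523 Ω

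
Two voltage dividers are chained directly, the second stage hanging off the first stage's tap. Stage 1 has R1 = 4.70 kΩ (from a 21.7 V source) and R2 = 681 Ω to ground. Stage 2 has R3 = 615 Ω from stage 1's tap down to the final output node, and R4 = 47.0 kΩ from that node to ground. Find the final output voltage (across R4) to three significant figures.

V_out ≈ 2.68 V

Stage 2 presents R3+R4 = 47620 Ω as a load on stage 1's tap.
Stage 1's lower leg becomes R2‖(R3+R4) = 671.4 Ω, so V_mid = 21.7 × 671.4/5371 = 2.712 V.
Stage 2 is itself unloaded: V_out = V_mid × R4/(R3+R4) = 2.712 × 47000/47620 = 2.68 V.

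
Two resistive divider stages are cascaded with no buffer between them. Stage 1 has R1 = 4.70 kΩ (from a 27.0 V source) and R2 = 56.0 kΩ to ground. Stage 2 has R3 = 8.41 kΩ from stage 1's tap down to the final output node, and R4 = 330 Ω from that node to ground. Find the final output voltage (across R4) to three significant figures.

Stage 2 presents R3+R4 = 8740 Ω as a load on stage 1's tap.
Stage 1's lower leg becomes R2‖(R3+R4) = 7560 Ω, so V_mid = 27.0 × 7560/12260 = 16.65 V.
Stage 2 is itself unloaded: V_out = V_mid × R4/(R3+R4) = 16.65 × 330/8740 = 0.629 V.

V_out ≈ 0.629 V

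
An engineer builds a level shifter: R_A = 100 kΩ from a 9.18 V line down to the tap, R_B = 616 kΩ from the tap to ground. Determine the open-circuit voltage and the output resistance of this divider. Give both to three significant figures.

V_th = 7.90 V, R_th = 86.0 kΩ

V_th is the open-circuit tap voltage: 9.18 × 616/(100 + 616) = 7.90 V.
With the supply zeroed, R_A and R_B appear in parallel from the tap: R_th = R_A‖R_B = (100 × 616)/716.0 = 86.0 kΩ.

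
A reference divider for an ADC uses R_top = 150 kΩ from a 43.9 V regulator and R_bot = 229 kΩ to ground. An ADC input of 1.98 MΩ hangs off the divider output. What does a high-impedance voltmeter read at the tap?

The load sits in parallel with R_bot: R_bot‖R_L = (229 × 1980) / (229 + 1980) = 205.3 kΩ.
V_out = 43.9 × 205.3 / (150 + 205.3) = 43.9 × 205.3/355.3 = 25.4 V.
(Unloaded it would have been 26.5 V.)

V_out ≈ 25.4 V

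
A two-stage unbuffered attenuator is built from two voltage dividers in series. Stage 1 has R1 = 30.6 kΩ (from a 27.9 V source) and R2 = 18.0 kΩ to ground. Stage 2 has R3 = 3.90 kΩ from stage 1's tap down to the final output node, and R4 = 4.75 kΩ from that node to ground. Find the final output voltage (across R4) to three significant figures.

V_out ≈ 2.46 V

Stage 2 presents R3+R4 = 8.650 kΩ as a load on stage 1's tap.
Stage 1's lower leg becomes R2‖(R3+R4) = 5.842 kΩ, so V_mid = 27.9 × 5.842/36.44 = 4.473 V.
Stage 2 is itself unloaded: V_out = V_mid × R4/(R3+R4) = 4.473 × 4.75/8.650 = 2.46 V.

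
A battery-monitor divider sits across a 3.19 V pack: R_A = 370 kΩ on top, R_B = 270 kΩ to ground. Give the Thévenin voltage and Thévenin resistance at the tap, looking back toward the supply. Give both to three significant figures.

V_th is the open-circuit tap voltage: 3.19 × 270/(370 + 270) = 1.35 V.
With the supply zeroed, R_A and R_B appear in parallel from the tap: R_th = R_A‖R_B = (370 × 270)/640.0 = 156 kΩ.

V_th = 1.35 V, R_th = 156 kΩ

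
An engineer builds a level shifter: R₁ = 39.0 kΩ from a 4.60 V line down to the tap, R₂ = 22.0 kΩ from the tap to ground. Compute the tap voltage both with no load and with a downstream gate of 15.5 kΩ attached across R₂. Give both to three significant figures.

Open-circuit: V = 4.60 × 22.0/(39.0 + 22.0) = 1.66 V.
With the load, R₂ becomes R₂‖R_L = 9.093 kΩ, so V = 4.60 × 9.093/48.09 = 0.870 V.

Unloaded: 1.66 V; loaded: 0.870 V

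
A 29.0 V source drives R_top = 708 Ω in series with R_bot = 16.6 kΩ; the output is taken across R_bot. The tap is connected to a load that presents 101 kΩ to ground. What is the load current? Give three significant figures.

I_L ≈ 0.274 mA

R_bot‖R_L = 14260 Ω; V_out = 29.0 × 14260/14960 = 27.63 V.
I_L = V_out / R_L = 27.63 / 101 kΩ = 0.274 mA.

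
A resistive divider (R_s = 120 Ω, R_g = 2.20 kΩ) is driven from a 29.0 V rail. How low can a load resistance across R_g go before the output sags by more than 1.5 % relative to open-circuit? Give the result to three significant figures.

R_L(min) ≈ 7.47 kΩ

Output resistance R_th = R_s‖R_g = (120 × 2200)/2320 = 113.8 Ω.
The fractional drop is R_th/(R_th + R_L); requiring this ≤ 0.0150 gives R_L ≥ R_th(1/0.0150 − 1) = 113.8 × 65.67 = 7.47 kΩ.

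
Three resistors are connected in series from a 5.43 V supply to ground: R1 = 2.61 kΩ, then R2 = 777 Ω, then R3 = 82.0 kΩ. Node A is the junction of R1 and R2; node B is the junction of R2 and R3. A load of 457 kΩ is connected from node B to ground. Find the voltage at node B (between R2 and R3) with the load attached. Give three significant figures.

V ≈ 5.18 V

At node B, R3 is in parallel with the load: R3‖R_L = 69530 Ω.
Below node A the resistance is R2 + (R3‖R_L) = 70300 Ω, so V_A = 5.43 × 70300/72910 = 5.236 V.
Then V_B = V_A × (R3‖R_L)/(R2 + R3‖R_L) = 5.236 × 69530/70300 = 5.18 V.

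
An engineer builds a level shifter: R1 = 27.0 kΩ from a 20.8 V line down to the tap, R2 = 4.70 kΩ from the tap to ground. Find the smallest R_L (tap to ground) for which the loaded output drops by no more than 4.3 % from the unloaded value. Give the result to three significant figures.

R_L(min) ≈ 89.1 kΩ

Output resistance R_th = R1‖R2 = (27.0 × 4.70)/31.70 = 4.003 kΩ.
The fractional drop is R_th/(R_th + R_L); requiring this ≤ 0.0430 gives R_L ≥ R_th(1/0.0430 − 1) = 4.003 × 22.26 = 89.1 kΩ.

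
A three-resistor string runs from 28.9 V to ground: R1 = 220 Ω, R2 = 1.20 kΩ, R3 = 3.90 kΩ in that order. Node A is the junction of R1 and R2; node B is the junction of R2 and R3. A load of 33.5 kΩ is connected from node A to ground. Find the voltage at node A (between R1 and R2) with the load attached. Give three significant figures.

V ≈ 27.5 V

Below node A the series string R2+R3 = 5100 Ω sits in parallel with the 33500 Ω load: 4426 Ω.
V_A = 28.9 × 4426/(220 + 4426) = 27.5 V.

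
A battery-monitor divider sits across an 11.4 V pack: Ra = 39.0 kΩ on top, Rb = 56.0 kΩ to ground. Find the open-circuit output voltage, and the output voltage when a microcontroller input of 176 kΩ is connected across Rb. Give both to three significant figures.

Open-circuit: V = 11.4 × 56.0/(39.0 + 56.0) = 6.72 V.
With the load, Rb becomes Rb‖R_L = 42.48 kΩ, so V = 11.4 × 42.48/81.48 = 5.94 V.

Unloaded: 6.72 V; loaded: 5.94 V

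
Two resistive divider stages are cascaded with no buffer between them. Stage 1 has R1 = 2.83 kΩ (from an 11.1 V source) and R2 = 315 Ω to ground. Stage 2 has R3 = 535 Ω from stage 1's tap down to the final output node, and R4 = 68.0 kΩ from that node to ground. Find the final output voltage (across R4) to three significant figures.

V_out ≈ 1.10 V

Stage 2 presents R3+R4 = 68540 Ω as a load on stage 1's tap.
Stage 1's lower leg becomes R2‖(R3+R4) = 313.6 Ω, so V_mid = 11.1 × 313.6/3144 = 1.107 V.
Stage 2 is itself unloaded: V_out = V_mid × R4/(R3+R4) = 1.107 × 68000/68540 = 1.10 V.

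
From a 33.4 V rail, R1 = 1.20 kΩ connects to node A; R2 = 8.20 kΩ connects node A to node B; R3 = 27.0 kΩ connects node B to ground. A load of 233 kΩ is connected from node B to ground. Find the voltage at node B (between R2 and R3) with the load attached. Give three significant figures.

V ≈ 24.1 V

At node B, R3 is in parallel with the load: R3‖R_L = 24.20 kΩ.
Below node A the resistance is R2 + (R3‖R_L) = 32.40 kΩ, so V_A = 33.4 × 32.40/33.60 = 32.21 V.
Then V_B = V_A × (R3‖R_L)/(R2 + R3‖R_L) = 32.21 × 24.20/32.40 = 24.1 V.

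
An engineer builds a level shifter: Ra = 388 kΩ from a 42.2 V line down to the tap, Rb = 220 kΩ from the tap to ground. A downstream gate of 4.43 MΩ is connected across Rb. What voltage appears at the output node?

The load sits in parallel with Rb: Rb‖R_L = (220 × 4430) / (220 + 4430) = 209.6 kΩ.
V_out = 42.2 × 209.6 / (388 + 209.6) = 42.2 × 209.6/597.6 = 14.8 V.
(Unloaded it would have been 15.3 V.)

V_out ≈ 14.8 V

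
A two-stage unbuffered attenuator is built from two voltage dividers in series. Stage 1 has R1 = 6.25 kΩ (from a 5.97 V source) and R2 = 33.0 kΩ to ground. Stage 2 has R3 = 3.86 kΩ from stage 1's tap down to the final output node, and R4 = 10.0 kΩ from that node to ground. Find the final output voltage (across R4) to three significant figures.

Stage 2 presents R3+R4 = 13.86 kΩ as a load on stage 1's tap.
Stage 1's lower leg becomes R2‖(R3+R4) = 9.761 kΩ, so V_mid = 5.97 × 9.761/16.01 = 3.640 V.
Stage 2 is itself unloaded: V_out = V_mid × R4/(R3+R4) = 3.640 × 10.0/13.86 = 2.63 V.

V_out ≈ 2.63 V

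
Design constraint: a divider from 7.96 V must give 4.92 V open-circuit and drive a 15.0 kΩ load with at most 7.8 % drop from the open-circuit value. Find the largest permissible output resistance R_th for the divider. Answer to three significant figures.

R_th ≤ 1.27 kΩ

Loading drop = R_th/(R_th + R_L) ≤ 0.0780, so R_th ≤ R_L · ε/(1−ε) = 15.0 kΩ × 0.0780/0.9220 = 1.27 kΩ.
(Any R1, R2 with R2/(R1+R2) = 0.618 and R1‖R2 ≤ 1.27 kΩ will meet the spec.)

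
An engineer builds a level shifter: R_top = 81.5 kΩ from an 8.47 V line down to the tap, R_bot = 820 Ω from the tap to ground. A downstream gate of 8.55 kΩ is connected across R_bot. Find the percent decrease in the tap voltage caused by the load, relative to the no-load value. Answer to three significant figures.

Unloaded V = 8.47 × 820/82320 = 0.084371 V.
Loaded: R_bot‖R_L = 748.2 Ω, giving V = 8.47 × 748.2/82250 = 0.077054 V.
Drop = (0.084371 − 0.077054) / 0.084371 = 8.67 %.

8.67 %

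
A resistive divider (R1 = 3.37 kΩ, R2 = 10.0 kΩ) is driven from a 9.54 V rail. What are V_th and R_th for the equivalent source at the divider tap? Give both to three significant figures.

V_th is the open-circuit tap voltage: 9.54 × 10.0/(3.37 + 10.0) = 7.14 V.
With the supply zeroed, R1 and R2 appear in parallel from the tap: R_th = R1‖R2 = (3.37 × 10.0)/13.37 = 2.52 kΩ.

V_th = 7.14 V, R_th = 2.52 kΩ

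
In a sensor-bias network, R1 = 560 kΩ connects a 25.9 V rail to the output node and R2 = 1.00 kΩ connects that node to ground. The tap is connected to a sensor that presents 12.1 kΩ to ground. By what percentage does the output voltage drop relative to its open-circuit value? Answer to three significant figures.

7.62 %

The divider's output (Thévenin) resistance is R1‖R2 = 0.9982 kΩ.
Fractional drop under load = R_th/(R_th + R_L) = 0.9982 / (0.9982 + 12.1) = 0.07621.
So the output falls by 7.62 %.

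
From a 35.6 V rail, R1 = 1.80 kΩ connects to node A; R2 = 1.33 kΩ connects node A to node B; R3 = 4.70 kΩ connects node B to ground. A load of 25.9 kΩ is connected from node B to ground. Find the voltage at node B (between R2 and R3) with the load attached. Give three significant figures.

V ≈ 19.9 V

At node B, R3 is in parallel with the load: R3‖R_L = 3.978 kΩ.
Below node A the resistance is R2 + (R3‖R_L) = 5.308 kΩ, so V_A = 35.6 × 5.308/7.108 = 26.58 V.
Then V_B = V_A × (R3‖R_L)/(R2 + R3‖R_L) = 26.58 × 3.978/5.308 = 19.9 V.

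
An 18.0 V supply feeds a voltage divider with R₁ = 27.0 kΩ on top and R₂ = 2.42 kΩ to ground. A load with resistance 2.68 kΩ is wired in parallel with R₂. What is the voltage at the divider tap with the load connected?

The load sits in parallel with R₂: R₂‖R_L = (2.42 × 2.68) / (2.42 + 2.68) = 1.272 kΩ.
V_out = 18.0 × 1.272 / (27.0 + 1.272) = 18.0 × 1.272/28.27 = 0.810 V.

V_out ≈ 0.810 V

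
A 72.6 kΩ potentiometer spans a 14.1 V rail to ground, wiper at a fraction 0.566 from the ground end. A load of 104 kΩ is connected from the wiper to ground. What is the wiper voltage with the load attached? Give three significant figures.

V ≈ 6.81 V

The wiper splits the pot into (1−α)R = 31.51 kΩ above and αR = 41.09 kΩ below.
Lower section ‖ load = 29.45 kΩ.
V_wiper = 14.1 × 29.45/(31.51 + 29.45) = 6.81 V.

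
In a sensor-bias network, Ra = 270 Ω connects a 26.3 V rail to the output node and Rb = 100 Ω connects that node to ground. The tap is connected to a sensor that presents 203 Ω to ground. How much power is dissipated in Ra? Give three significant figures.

P ≈ 1640 mW

Total resistance from the source is Ra + (Rb‖R_L) = 337.0 Ω, so I = 26.3/337.0 Ω = 78.04 mA.
P = I²·Ra = (78.04 mA)² × 270 Ω = 1640 mW.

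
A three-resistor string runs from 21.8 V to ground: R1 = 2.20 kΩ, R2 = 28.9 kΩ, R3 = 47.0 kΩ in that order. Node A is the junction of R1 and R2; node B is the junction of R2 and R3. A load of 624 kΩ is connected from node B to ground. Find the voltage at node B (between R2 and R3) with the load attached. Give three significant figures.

V ≈ 12.7 V

At node B, R3 is in parallel with the load: R3‖R_L = 43.71 kΩ.
Below node A the resistance is R2 + (R3‖R_L) = 72.61 kΩ, so V_A = 21.8 × 72.61/74.81 = 21.16 V.
Then V_B = V_A × (R3‖R_L)/(R2 + R3‖R_L) = 21.16 × 43.71/72.61 = 12.7 V.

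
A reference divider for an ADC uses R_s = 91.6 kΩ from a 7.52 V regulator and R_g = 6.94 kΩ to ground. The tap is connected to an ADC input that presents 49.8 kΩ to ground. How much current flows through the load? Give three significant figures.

R_g‖R_L = 6.091 kΩ; V_out = 7.52 × 6.091/97.69 = 0.4689 V.
I_L = V_out / R_L = 0.4689 / 49.8 kΩ = 9.42 µA.

I_L ≈ 9.42 µA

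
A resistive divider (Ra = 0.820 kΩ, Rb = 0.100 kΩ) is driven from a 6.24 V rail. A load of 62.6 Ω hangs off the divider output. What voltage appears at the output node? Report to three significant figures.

The load sits in parallel with Rb: Rb‖R_L = (100 × 62.6) / (100 + 62.6) = 38.50 Ω.
V_out = 6.24 × 38.50 / (820 + 38.50) = 6.24 × 38.50/858.5 = 0.280 V.
(Unloaded it would have been 0.678 V.)

V_out ≈ 0.280 V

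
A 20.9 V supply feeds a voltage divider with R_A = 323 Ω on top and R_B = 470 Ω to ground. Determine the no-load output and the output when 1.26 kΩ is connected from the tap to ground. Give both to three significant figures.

Open-circuit: V = 20.9 × 470/(323 + 470) = 12.4 V.
With the load, R_B becomes R_B‖R_L = 342.3 Ω, so V = 20.9 × 342.3/665.3 = 10.8 V.

Unloaded: 12.4 V; loaded: 10.8 V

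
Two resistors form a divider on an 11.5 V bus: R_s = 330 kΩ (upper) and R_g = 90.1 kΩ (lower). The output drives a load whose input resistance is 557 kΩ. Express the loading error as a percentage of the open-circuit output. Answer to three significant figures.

The divider's output (Thévenin) resistance is R_s‖R_g = 70.78 kΩ.
Fractional drop under load = R_th/(R_th + R_L) = 70.78 / (70.78 + 557) = 0.1127.
So the output falls by 11.3 %.

11.3 %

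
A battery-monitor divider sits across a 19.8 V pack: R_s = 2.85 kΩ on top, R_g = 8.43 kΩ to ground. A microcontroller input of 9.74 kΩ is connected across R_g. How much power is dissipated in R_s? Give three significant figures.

P ≈ 20.6 mW

Total resistance from the source is R_s + (R_g‖R_L) = 7.369 kΩ, so I = 19.8/7.369 kΩ = 2.687 mA.
P = I²·R_s = (2.687 mA)² × 2.85 kΩ = 20.6 mW.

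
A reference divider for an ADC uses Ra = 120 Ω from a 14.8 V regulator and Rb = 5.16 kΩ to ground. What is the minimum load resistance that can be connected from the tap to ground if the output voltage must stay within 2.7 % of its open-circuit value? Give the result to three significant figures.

Output resistance R_th = Ra‖Rb = (120 × 5160)/5280 = 117.3 Ω.
The fractional drop is R_th/(R_th + R_L); requiring this ≤ 0.0270 gives R_L ≥ R_th(1/0.0270 − 1) = 117.3 × 36.04 = 4.23 kΩ.

R_L(min) ≈ 4.23 kΩ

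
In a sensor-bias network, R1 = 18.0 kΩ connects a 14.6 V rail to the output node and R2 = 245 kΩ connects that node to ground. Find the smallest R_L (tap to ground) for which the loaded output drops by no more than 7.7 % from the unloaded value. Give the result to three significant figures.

Output resistance R_th = R1‖R2 = (18.0 × 245)/263.0 = 16.77 kΩ.
The fractional drop is R_th/(R_th + R_L); requiring this ≤ 0.0770 gives R_L ≥ R_th(1/0.0770 − 1) = 16.77 × 11.99 = 201 kΩ.

R_L(min) ≈ 201 kΩ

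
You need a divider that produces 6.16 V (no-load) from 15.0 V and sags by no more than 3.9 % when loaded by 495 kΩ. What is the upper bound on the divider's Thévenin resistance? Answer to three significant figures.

R_th ≤ 20.1 kΩ

Loading drop = R_th/(R_th + R_L) ≤ 0.0390, so R_th ≤ R_L · ε/(1−ε) = 495 kΩ × 0.0390/0.9610 = 20.1 kΩ.
(Any R1, R2 with R2/(R1+R2) = 0.411 and R1‖R2 ≤ 20.1 kΩ will meet the spec.)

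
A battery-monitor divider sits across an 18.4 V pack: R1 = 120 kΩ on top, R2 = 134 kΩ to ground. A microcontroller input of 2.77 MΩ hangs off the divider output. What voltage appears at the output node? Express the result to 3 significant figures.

V_out ≈ 9.49 V

The load sits in parallel with R2: R2‖R_L = (134 × 2770) / (134 + 2770) = 127.8 kΩ.
V_out = 18.4 × 127.8 / (120 + 127.8) = 18.4 × 127.8/247.8 = 9.49 V.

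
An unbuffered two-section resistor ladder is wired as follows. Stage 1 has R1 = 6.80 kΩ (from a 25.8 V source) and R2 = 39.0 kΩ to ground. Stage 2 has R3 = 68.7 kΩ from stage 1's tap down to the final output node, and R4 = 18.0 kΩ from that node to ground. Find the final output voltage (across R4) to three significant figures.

V_out ≈ 4.28 V

Stage 2 presents R3+R4 = 86.70 kΩ as a load on stage 1's tap.
Stage 1's lower leg becomes R2‖(R3+R4) = 26.90 kΩ, so V_mid = 25.8 × 26.90/33.70 = 20.59 V.
Stage 2 is itself unloaded: V_out = V_mid × R4/(R3+R4) = 20.59 × 18.0/86.70 = 4.28 V.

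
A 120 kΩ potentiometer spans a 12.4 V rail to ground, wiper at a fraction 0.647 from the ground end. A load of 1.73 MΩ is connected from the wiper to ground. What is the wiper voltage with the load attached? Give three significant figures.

V ≈ 7.90 V

The wiper splits the pot into (1−α)R = 42.36 kΩ above and αR = 77.64 kΩ below.
Lower section ‖ load = 74.31 kΩ.
V_wiper = 12.4 × 74.31/(42.36 + 74.31) = 7.90 V.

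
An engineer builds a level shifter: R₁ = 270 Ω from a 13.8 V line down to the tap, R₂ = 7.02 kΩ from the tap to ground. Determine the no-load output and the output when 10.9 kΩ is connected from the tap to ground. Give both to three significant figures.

Open-circuit: V = 13.8 × 7020/(270 + 7020) = 13.3 V.
With the load, R₂ becomes R₂‖R_L = 4270 Ω, so V = 13.8 × 4270/4540 = 13.0 V.

Unloaded: 13.3 V; loaded: 13.0 V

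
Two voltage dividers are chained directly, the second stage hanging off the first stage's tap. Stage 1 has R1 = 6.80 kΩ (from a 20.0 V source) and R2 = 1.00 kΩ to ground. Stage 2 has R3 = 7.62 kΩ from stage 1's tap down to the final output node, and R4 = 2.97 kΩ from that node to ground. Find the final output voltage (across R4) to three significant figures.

Stage 2 presents R3+R4 = 10.59 kΩ as a load on stage 1's tap.
Stage 1's lower leg becomes R2‖(R3+R4) = 0.9137 kΩ, so V_mid = 20.0 × 0.9137/7.714 = 2.369 V.
Stage 2 is itself unloaded: V_out = V_mid × R4/(R3+R4) = 2.369 × 2.97/10.59 = 0.664 V.

V_out ≈ 0.664 V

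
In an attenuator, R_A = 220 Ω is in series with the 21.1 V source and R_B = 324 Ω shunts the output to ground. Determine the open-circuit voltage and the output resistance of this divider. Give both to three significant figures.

V_th = 12.6 V, R_th = 131 Ω

V_th is the open-circuit tap voltage: 21.1 × 324/(220 + 324) = 12.6 V.
With the supply zeroed, R_A and R_B appear in parallel from the tap: R_th = R_A‖R_B = (220 × 324)/544.0 = 131 Ω.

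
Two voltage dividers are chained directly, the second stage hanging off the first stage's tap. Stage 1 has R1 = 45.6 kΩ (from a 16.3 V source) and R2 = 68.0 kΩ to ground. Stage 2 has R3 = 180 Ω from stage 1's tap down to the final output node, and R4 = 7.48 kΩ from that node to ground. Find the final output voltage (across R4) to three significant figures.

Stage 2 presents R3+R4 = 7660 Ω as a load on stage 1's tap.
Stage 1's lower leg becomes R2‖(R3+R4) = 6884 Ω, so V_mid = 16.3 × 6884/52480 = 2.138 V.
Stage 2 is itself unloaded: V_out = V_mid × R4/(R3+R4) = 2.138 × 7480/7660 = 2.09 V.

V_out ≈ 2.09 V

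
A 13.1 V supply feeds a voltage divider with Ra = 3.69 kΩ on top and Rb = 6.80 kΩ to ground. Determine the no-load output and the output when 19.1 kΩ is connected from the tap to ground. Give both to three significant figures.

Open-circuit: V = 13.1 × 6.80/(3.69 + 6.80) = 8.49 V.
With the load, Rb becomes Rb‖R_L = 5.015 kΩ, so V = 13.1 × 5.015/8.705 = 7.55 V.

Unloaded: 8.49 V; loaded: 7.55 V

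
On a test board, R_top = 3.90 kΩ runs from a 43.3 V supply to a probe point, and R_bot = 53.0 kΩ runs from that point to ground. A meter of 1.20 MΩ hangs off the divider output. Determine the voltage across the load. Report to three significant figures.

The load sits in parallel with R_bot: R_bot‖R_L = (53.0 × 1200) / (53.0 + 1200) = 50.76 kΩ.
V_out = 43.3 × 50.76 / (3.90 + 50.76) = 43.3 × 50.76/54.66 = 40.2 V.
(Unloaded it would have been 40.3 V.)

V_out ≈ 40.2 V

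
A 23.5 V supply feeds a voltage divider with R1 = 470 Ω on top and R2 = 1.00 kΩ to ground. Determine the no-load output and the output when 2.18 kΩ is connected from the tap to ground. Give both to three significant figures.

Unloaded: 16.0 V; loaded: 13.9 V

Open-circuit: V = 23.5 × 1000/(470 + 1000) = 16.0 V.
With the load, R2 becomes R2‖R_L = 685.5 Ω, so V = 23.5 × 685.5/1156 = 13.9 V.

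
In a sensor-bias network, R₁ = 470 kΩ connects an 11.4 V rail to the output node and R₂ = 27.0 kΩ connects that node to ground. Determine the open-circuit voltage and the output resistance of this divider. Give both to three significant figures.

V_th is the open-circuit tap voltage: 11.4 × 27.0/(470 + 27.0) = 0.619 V.
With the supply zeroed, R₁ and R₂ appear in parallel from the tap: R_th = R₁‖R₂ = (470 × 27.0)/497.0 = 25.5 kΩ.

V_th = 0.619 V, R_th = 25.5 kΩ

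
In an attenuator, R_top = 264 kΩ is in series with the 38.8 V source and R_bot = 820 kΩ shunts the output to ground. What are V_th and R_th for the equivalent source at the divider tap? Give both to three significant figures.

V_th = 29.4 V, R_th = 200 kΩ

V_th is the open-circuit tap voltage: 38.8 × 820/(264 + 820) = 29.4 V.
With the supply zeroed, R_top and R_bot appear in parallel from the tap: R_th = R_top‖R_bot = (264 × 820)/1084 = 200 kΩ.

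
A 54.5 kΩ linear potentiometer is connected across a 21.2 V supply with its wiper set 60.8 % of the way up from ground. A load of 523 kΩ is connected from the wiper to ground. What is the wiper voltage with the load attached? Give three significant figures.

The wiper splits the pot into (1−α)R = 21.36 kΩ above and αR = 33.14 kΩ below.
Lower section ‖ load = 31.16 kΩ.
V_wiper = 21.2 × 31.16/(21.36 + 31.16) = 12.6 V.

V ≈ 12.6 V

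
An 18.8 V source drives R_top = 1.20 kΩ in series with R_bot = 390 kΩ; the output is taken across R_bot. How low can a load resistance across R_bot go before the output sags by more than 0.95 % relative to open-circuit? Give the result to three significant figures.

Output resistance R_th = R_top‖R_bot = (1.20 × 390)/391.2 = 1.196 kΩ.
The fractional drop is R_th/(R_th + R_L); requiring this ≤ 0.00950 gives R_L ≥ R_th(1/0.00950 − 1) = 1.196 × 104.3 = 125 kΩ.

R_L(min) ≈ 125 kΩ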